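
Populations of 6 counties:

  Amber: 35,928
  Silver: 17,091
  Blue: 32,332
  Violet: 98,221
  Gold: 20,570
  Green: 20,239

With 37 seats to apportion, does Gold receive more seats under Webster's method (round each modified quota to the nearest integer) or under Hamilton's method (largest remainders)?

Webster: Amber 6, Silver 3, Blue 5, Violet 17, Gold 3, Green 3.
Hamilton: Amber 6, Silver 3, Blue 5, Violet 16, Gold 4, Green 3.
Gold gets 3 under Webster and 4 under Hamilton.

Hamilton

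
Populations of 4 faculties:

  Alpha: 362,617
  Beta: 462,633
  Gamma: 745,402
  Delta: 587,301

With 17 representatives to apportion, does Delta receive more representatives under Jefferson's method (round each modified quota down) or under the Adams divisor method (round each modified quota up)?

Jefferson: Alpha 3, Beta 3, Gamma 6, Delta 5.
Adams: Alpha 3, Beta 4, Gamma 6, Delta 4.
Delta gets 5 under Jefferson and 4 under Adams.

Jefferson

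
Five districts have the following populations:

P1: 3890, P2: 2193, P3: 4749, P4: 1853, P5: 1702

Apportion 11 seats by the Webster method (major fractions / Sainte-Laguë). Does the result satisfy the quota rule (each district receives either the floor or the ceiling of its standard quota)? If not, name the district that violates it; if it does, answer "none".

none

Standard quotas: P1 2.974, P2 1.677, P3 3.631, P4 1.417, P5 1.301.
Webster allocation: P1 3, P2 2, P3 4, P4 1, P5 1.
Every allocation lies between the lower and upper quota.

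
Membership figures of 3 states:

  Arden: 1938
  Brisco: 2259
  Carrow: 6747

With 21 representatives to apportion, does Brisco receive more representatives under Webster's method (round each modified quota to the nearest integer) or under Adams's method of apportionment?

Adams

Webster: Arden 4, Brisco 4, Carrow 13.
Adams: Arden 4, Brisco 5, Carrow 12.
Brisco gets 4 under Webster and 5 under Adams.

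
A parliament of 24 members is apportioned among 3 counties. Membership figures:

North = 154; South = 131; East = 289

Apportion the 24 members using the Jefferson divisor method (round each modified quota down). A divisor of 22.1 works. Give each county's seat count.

North 6; South 5; East 13

With modified divisor 22.1: modified quotas North 6.968, South 5.928, East 13.077.
Rounding down: North 6, South 5, East 13 (total 24).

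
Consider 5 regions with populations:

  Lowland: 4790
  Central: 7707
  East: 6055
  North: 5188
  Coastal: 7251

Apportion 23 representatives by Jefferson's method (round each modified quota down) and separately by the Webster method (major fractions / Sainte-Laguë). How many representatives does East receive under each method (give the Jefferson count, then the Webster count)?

5 and 4

Jefferson: Lowland 3, Central 6, East 5, North 4, Coastal 5.
Webster: Lowland 4, Central 6, East 4, North 4, Coastal 5.
East gets 5 under Jefferson and 4 under Webster.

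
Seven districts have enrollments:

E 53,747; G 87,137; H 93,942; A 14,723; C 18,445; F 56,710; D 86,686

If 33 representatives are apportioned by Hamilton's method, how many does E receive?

Standard divisor: 411390 ÷ 33 ≈ 12466.364.
Standard quotas: E 4.3114, G 6.9898, H 7.5356, A 1.1810, C 1.4796, F 4.5490, D 6.9536.
Lower quotas: E 4, G 6, H 7, A 1, C 1, F 4, D 6 (sum 29, leaving 4 seats).
Remainders in descending order: G 0.9898, D 0.9536, F 0.5490, H 0.5356, C 0.4796, E 0.3114, A 0.1810.
The surplus seats go to G, D, F, H.
E receives 4.

4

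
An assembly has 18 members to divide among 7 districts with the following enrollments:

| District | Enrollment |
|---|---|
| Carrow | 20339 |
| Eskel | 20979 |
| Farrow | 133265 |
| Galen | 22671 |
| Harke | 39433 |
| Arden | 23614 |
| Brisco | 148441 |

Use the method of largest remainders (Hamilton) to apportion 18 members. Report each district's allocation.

Standard divisor: 408742 ÷ 18 ≈ 22707.889.
Standard quotas: Carrow 0.8957, Eskel 0.9239, Farrow 5.8687, Galen 0.9984, Harke 1.7365, Arden 1.0399, Brisco 6.5370.
Lower quotas: Carrow 0, Eskel 0, Farrow 5, Galen 0, Harke 1, Arden 1, Brisco 6 (sum 13, leaving 5 seats).
Remainders in descending order: Galen 0.9984, Eskel 0.9239, Carrow 0.8957, Farrow 0.8687, Harke 0.7365, Brisco 0.5370, Arden 0.0399.
The surplus seats go to Galen, Eskel, Carrow, Farrow, Harke.

Carrow 1, Eskel 1, Farrow 6, Galen 1, Harke 2, Arden 1, Brisco 6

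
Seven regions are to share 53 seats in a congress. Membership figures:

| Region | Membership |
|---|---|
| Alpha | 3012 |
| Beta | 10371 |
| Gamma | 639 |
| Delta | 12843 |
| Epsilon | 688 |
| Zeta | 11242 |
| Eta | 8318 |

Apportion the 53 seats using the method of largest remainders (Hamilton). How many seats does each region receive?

Standard divisor: 47113 ÷ 53 ≈ 888.925.
Standard quotas: Alpha 3.3884, Beta 11.6669, Gamma 0.7188, Delta 14.4478, Epsilon 0.7740, Zeta 12.6467, Eta 9.3574.
Lower quotas: Alpha 3, Beta 11, Gamma 0, Delta 14, Epsilon 0, Zeta 12, Eta 9 (sum 49, leaving 4 seats).
Remainders in descending order: Epsilon 0.7740, Gamma 0.7188, Beta 0.6669, Zeta 0.6467, Delta 0.4478, Alpha 0.3884, Eta 0.3574.
The surplus seats go to Epsilon, Gamma, Beta, Zeta.

Alpha=3, Beta=12, Gamma=1, Delta=14, Epsilon=1, Zeta=13, Eta=9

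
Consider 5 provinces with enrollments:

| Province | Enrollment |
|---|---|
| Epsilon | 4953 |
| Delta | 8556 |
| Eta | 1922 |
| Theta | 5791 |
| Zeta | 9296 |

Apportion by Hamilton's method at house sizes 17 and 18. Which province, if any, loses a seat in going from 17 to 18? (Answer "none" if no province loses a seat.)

At 17 seats: Epsilon 3, Delta 5, Eta 1, Theta 3, Zeta 5.
At 18 seats: Epsilon 3, Delta 5, Eta 1, Theta 3, Zeta 6.
No province's allocation decreased.

none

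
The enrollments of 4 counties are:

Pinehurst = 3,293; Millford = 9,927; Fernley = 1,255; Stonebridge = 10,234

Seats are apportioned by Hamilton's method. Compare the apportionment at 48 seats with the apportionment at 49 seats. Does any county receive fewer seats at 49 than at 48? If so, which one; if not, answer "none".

At 48 seats: Pinehurst 6, Millford 19, Fernley 3, Stonebridge 20.
At 49 seats: Pinehurst 7, Millford 20, Fernley 2, Stonebridge 20.
Fernley drops from 3 to 2.

Fernley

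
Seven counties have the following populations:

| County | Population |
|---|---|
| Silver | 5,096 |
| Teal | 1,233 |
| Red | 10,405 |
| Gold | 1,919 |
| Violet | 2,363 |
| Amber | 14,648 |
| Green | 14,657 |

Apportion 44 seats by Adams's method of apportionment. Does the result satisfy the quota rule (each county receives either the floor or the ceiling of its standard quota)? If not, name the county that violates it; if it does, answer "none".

none

Standard quotas: Silver 4.456, Teal 1.078, Red 9.098, Gold 1.678, Violet 2.066, Amber 12.808, Green 12.816.
Adams allocation: Silver 5, Teal 2, Red 9, Gold 2, Violet 2, Amber 12, Green 12.
Every allocation lies between the lower and upper quota.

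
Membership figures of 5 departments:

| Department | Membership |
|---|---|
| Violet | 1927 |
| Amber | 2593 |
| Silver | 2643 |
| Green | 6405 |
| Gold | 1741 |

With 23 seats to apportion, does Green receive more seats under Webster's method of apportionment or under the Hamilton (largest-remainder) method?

Webster: Violet 3, Amber 4, Silver 4, Green 9, Gold 3.
Hamilton: Violet 3, Amber 4, Silver 4, Green 10, Gold 2.
Green gets 9 under Webster and 10 under Hamilton.

Hamilton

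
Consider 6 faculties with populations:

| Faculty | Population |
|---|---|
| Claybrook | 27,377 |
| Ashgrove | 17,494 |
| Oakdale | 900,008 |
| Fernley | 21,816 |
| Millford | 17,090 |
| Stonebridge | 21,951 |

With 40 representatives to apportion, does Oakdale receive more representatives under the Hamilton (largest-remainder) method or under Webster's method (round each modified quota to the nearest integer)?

Hamilton

Hamilton: Claybrook 1, Ashgrove 1, Oakdale 36, Fernley 1, Millford 0, Stonebridge 1.
Webster: Claybrook 1, Ashgrove 1, Oakdale 35, Fernley 1, Millford 1, Stonebridge 1.
Oakdale gets 36 under Hamilton and 35 under Webster.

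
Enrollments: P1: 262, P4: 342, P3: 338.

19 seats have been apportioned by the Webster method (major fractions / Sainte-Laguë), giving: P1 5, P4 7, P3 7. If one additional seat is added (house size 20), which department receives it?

P1

Priority for the next seat is population ÷ (current seats + 0.5).
Priorities: P1 47.636, P4 45.600, P3 45.067.
Highest priority: P1.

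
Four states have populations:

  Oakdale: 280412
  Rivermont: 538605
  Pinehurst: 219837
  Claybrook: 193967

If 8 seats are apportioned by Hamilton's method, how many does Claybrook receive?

Total 1232821; standard divisor 1232821/8 ≈ 154102.625.
Standard quotas: Oakdale 1.8196, Rivermont 3.4951, Pinehurst 1.4266, Claybrook 1.2587.
Lower quotas: Oakdale 1, Rivermont 3, Pinehurst 1, Claybrook 1 (sum 6, leaving 2 seats).
Remainders in descending order: Oakdale 0.8196, Rivermont 0.4951, Pinehurst 0.4266, Claybrook 0.2587.
Largest remainders: Oakdale, Rivermont receive the extra seats.
Claybrook receives 1.

1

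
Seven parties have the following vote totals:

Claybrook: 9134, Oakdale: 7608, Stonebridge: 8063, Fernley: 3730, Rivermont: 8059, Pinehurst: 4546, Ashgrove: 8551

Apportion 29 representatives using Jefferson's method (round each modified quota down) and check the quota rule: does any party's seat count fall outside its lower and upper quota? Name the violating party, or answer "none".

none

Standard quotas: Claybrook 5.331, Oakdale 4.440, Stonebridge 4.706, Fernley 2.177, Rivermont 4.703, Pinehurst 2.653, Ashgrove 4.990.
Jefferson allocation: Claybrook 6, Oakdale 4, Stonebridge 5, Fernley 2, Rivermont 5, Pinehurst 2, Ashgrove 5.
Every allocation lies between the lower and upper quota.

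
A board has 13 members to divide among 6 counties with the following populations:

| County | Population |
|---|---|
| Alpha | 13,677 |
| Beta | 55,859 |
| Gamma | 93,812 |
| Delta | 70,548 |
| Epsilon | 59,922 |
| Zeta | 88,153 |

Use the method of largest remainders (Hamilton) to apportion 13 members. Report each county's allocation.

Total 381971; standard divisor 381971/13 ≈ 29382.385.
Standard quotas: Alpha 0.4655, Beta 1.9011, Gamma 3.1928, Delta 2.4010, Epsilon 2.0394, Zeta 3.0002.
Lower quotas: Alpha 0, Beta 1, Gamma 3, Delta 2, Epsilon 2, Zeta 3 (sum 11, leaving 2 seats).
Remainders in descending order: Beta 0.9011, Alpha 0.4655, Delta 0.4010, Gamma 0.1928, Epsilon 0.0394, Zeta 0.0002.
Largest remainders: Beta, Alpha receive the extra seats.

Alpha=1, Beta=2, Gamma=3, Delta=2, Epsilon=2, Zeta=3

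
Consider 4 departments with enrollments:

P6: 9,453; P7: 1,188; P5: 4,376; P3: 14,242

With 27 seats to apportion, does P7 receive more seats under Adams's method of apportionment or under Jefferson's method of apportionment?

Adams

Adams: P6 8, P7 2, P5 4, P3 13.
Jefferson: P6 9, P7 1, P5 4, P3 13.
P7 gets 2 under Adams and 1 under Jefferson.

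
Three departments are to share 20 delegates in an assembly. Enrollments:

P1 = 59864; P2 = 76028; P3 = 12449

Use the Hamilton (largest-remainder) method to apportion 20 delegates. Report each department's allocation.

P1 8; P2 10; P3 2

Standard divisor: 148341 ÷ 20 ≈ 7417.05.
Standard quotas: P1 8.0711, P2 10.2504, P3 1.6784.
Lower quotas: P1 8, P2 10, P3 1 (sum 19, leaving 1 seat).
Remainders in descending order: P3 0.6784, P2 0.2504, P1 0.0711.
Largest remainder: P3 receives the extra seat.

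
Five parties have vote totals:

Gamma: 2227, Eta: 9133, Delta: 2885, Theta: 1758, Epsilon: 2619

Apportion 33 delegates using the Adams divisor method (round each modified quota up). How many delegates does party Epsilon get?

5

Standard divisor 18622/33 ≈ 564.303; standard quotas: Gamma 3.946, Eta 16.185, Delta 5.113, Theta 3.115, Epsilon 4.641.
Rounding up gives 4, 17, 6, 4, 5 = 36 seats, so the divisor must be adjusted.
With modified divisor 600: modified quotas Gamma 3.712, Eta 15.222, Delta 4.808, Theta 2.930, Epsilon 4.365.
Rounding up: Gamma 4, Eta 16, Delta 5, Theta 3, Epsilon 5 (total 33).
Epsilon receives 5.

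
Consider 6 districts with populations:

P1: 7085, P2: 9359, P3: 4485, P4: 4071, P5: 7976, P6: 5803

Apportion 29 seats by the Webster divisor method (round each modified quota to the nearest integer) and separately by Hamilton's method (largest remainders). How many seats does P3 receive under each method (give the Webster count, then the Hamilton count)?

3 and 4

Webster: P1 5, P2 7, P3 3, P4 3, P5 6, P6 5.
Hamilton: P1 5, P2 7, P3 4, P4 3, P5 6, P6 4.
P3 gets 3 under Webster and 4 under Hamilton.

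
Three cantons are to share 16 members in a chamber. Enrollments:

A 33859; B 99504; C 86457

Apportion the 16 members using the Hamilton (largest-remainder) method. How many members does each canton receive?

A 3; B 7; C 6

The standard divisor is 219820/16 ≈ 13738.75.
Standard quotas: A 2.4645, B 7.2426, C 6.2929.
Lower quotas: A 2, B 7, C 6 (sum 15, leaving 1 seat).
Remainders in descending order: A 0.4645, C 0.2929, B 0.2426.
Largest remainder: A receives the extra seat.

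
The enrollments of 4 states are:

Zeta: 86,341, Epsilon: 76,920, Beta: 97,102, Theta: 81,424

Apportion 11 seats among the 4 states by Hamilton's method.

Zeta: 3, Epsilon: 2, Beta: 3, Theta: 3

Standard divisor: 341787 ÷ 11 ≈ 31071.545.
Standard quotas: Zeta 2.7788, Epsilon 2.4756, Beta 3.1251, Theta 2.6205.
Lower quotas: Zeta 2, Epsilon 2, Beta 3, Theta 2 (sum 9, leaving 2 seats).
Remainders in descending order: Zeta 0.7788, Theta 0.6205, Epsilon 0.4756, Beta 0.1251.
The surplus seats go to Zeta, Theta.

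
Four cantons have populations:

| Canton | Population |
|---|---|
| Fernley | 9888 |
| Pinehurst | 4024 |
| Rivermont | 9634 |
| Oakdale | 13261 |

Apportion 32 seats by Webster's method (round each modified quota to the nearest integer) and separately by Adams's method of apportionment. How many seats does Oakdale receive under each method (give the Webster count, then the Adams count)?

Webster: Fernley 9, Pinehurst 3, Rivermont 8, Oakdale 12.
Adams: Fernley 9, Pinehurst 4, Rivermont 8, Oakdale 11.
Oakdale gets 12 under Webster and 11 under Adams.

12 and 11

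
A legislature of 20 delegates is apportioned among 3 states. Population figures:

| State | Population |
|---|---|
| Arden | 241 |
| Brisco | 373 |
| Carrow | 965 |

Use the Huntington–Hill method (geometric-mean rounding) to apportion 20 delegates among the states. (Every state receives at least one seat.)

Arden: 3; Brisco: 5; Carrow: 12

With divisor 80: modified quotas Arden 3.013, Brisco 4.662, Carrow 12.062.
Geometric-mean thresholds: Arden √(3·4)=3.464, Brisco √(4·5)=4.472, Carrow √(12·13)=12.490.
Each quota rounded against its threshold gives Arden 3, Brisco 5, Carrow 12 (total 20).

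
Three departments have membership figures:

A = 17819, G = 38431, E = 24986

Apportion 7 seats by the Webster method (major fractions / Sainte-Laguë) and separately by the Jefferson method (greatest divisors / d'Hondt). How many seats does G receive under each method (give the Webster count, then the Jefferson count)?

Webster: A 2, G 3, E 2.
Jefferson: A 1, G 4, E 2.
G gets 3 under Webster and 4 under Jefferson.

3 and 4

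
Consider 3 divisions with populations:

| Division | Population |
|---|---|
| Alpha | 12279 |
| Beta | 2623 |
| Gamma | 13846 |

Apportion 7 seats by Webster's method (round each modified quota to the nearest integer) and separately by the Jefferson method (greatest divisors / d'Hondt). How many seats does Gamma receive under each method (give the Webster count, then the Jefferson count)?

3 and 4

Webster: Alpha 3, Beta 1, Gamma 3.
Jefferson: Alpha 3, Beta 0, Gamma 4.
Gamma gets 3 under Webster and 4 under Jefferson.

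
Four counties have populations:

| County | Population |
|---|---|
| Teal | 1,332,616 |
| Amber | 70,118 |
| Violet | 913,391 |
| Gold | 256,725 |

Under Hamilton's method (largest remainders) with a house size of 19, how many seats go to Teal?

Standard divisor: 2572850 ÷ 19 ≈ 135413.158.
Standard quotas: Teal 9.8411, Amber 0.5178, Violet 6.7452, Gold 1.8959.
Lower quotas: Teal 9, Amber 0, Violet 6, Gold 1 (sum 16, leaving 3 seats).
Remainders in descending order: Gold 0.8959, Teal 0.8411, Violet 0.7452, Amber 0.5178.
Largest remainders: Gold, Teal, Violet receive the extra seats.
Teal receives 10.

10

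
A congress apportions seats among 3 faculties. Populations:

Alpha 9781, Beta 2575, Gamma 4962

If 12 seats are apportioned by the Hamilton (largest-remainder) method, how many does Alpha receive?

7

Total 17318; standard divisor 17318/12 ≈ 1443.167.
Standard quotas: Alpha 6.7775, Beta 1.7843, Gamma 3.4383.
Lower quotas: Alpha 6, Beta 1, Gamma 3 (sum 10, leaving 2 seats).
Remainders in descending order: Beta 0.7843, Alpha 0.7775, Gamma 0.4383.
The surplus seats go to Beta, Alpha.
Alpha receives 7.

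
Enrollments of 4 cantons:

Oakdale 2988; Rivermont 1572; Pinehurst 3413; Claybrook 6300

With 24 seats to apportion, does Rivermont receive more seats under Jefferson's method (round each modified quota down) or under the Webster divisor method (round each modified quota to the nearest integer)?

Jefferson: Oakdale 5, Rivermont 2, Pinehurst 6, Claybrook 11.
Webster: Oakdale 5, Rivermont 3, Pinehurst 6, Claybrook 10.
Rivermont gets 2 under Jefferson and 3 under Webster.

Webster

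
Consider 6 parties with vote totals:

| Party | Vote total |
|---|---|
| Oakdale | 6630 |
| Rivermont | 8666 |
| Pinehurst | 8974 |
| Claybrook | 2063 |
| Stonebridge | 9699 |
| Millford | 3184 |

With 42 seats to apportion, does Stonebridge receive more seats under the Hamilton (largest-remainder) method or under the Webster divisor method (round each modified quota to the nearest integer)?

Hamilton: Oakdale 7, Rivermont 9, Pinehurst 10, Claybrook 2, Stonebridge 10, Millford 4.
Webster: Oakdale 7, Rivermont 9, Pinehurst 10, Claybrook 2, Stonebridge 11, Millford 3.
Stonebridge gets 10 under Hamilton and 11 under Webster.

Webster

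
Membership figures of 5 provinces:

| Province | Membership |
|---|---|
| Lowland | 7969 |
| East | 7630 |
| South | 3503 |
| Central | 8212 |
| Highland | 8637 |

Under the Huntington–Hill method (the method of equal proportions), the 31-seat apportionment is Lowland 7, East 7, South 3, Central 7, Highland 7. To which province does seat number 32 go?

Priority for the next seat is population ÷ (√(s·(s+1))).
Priorities: Lowland 1064.902, East 1019.602, South 1011.229, Central 1097.375, Highland 1154.168.
Highest priority: Highland.

Highland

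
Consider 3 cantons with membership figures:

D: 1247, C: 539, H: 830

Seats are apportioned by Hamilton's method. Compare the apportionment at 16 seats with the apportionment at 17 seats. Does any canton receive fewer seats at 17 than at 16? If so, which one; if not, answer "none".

At 16 seats: D 8, C 3, H 5.
At 17 seats: D 8, C 4, H 5.
No canton's allocation decreased.

none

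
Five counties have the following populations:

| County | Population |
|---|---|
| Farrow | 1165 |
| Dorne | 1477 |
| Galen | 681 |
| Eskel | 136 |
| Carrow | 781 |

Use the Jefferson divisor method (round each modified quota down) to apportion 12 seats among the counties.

Standard divisor 4240/12 ≈ 353.333; standard quotas: Farrow 3.297, Dorne 4.180, Galen 1.927, Eskel 0.385, Carrow 2.210.
Rounding down gives 3, 4, 1, 0, 2 = 10 seats, so the divisor must be adjusted.
With modified divisor 293: modified quotas Farrow 3.976, Dorne 5.041, Galen 2.324, Eskel 0.464, Carrow 2.666.
Rounding down: Farrow 3, Dorne 5, Galen 2, Eskel 0, Carrow 2 (total 12).

Farrow 3, Dorne 5, Galen 2, Eskel 0, Carrow 2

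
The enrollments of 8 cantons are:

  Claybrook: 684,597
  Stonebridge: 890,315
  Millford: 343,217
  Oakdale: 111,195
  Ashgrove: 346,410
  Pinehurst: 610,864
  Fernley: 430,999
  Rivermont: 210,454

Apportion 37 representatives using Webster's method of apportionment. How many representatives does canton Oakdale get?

1

Standard divisor 3628051/37 ≈ 98055.432; standard quotas: Claybrook 6.982, Stonebridge 9.080, Millford 3.500, Oakdale 1.134, Ashgrove 3.533, Pinehurst 6.230, Fernley 4.395, Rivermont 2.146.
Rounding to the nearest integer gives Claybrook 7, Stonebridge 9, Millford 4, Oakdale 1, Ashgrove 4, Pinehurst 6, Fernley 4, Rivermont 2 — total 37, matching the house size, so no adjustment is needed.
Oakdale receives 1.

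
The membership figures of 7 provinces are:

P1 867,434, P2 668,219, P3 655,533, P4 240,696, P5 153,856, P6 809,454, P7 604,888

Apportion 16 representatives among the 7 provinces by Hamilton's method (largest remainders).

P1: 3; P2: 3; P3: 3; P4: 1; P5: 1; P6: 3; P7: 2

The standard divisor is 4000080/16 = 250005.
Standard quotas: P1 3.4697, P2 2.6728, P3 2.6221, P4 0.9628, P5 0.6154, P6 3.2378, P7 2.4195.
Lower quotas: P1 3, P2 2, P3 2, P4 0, P5 0, P6 3, P7 2 (sum 12, leaving 4 seats).
Remainders in descending order: P4 0.9628, P2 0.6728, P3 0.6221, P5 0.6154, P1 0.4697, P7 0.4195, P6 0.2378.
The surplus seats go to P4, P2, P3, P5.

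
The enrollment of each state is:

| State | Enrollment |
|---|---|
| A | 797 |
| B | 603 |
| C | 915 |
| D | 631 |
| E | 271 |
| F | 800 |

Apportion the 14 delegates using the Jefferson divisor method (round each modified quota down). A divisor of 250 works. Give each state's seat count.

With modified divisor 250: modified quotas A 3.188, B 2.412, C 3.660, D 2.524, E 1.084, F 3.200.
Rounding down: A 3, B 2, C 3, D 2, E 1, F 3 (total 14).

A 3, B 2, C 3, D 2, E 1, F 3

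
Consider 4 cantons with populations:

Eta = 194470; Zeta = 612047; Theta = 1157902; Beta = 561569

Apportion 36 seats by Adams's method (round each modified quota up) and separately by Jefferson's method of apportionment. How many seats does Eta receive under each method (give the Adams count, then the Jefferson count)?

3 and 2

Adams: Eta 3, Zeta 9, Theta 16, Beta 8.
Jefferson: Eta 2, Zeta 9, Theta 17, Beta 8.
Eta gets 3 under Adams and 2 under Jefferson.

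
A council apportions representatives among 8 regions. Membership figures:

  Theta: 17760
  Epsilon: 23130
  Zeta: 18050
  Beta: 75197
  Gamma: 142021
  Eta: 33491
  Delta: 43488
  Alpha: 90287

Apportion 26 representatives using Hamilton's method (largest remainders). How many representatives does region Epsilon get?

1

Total 443424; standard divisor 443424/26 ≈ 17054.769.
Standard quotas: Theta 1.0414, Epsilon 1.3562, Zeta 1.0584, Beta 4.4091, Gamma 8.3273, Eta 1.9637, Delta 2.5499, Alpha 5.2939.
Lower quotas: Theta 1, Epsilon 1, Zeta 1, Beta 4, Gamma 8, Eta 1, Delta 2, Alpha 5 (sum 23, leaving 3 seats).
Remainders in descending order: Eta 0.9637, Delta 0.5499, Beta 0.4091, Epsilon 0.3562, Gamma 0.3273, Alpha 0.2939, Zeta 0.0584, Theta 0.0414.
The surplus seats go to Eta, Delta, Beta.
Epsilon receives 1.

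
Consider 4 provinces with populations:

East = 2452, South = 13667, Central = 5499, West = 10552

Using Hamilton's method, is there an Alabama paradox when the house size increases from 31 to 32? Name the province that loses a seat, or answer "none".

At 31 seats: East 3, South 13, Central 5, West 10.
At 32 seats: East 2, South 14, Central 5, West 11.
East drops from 3 to 2.

East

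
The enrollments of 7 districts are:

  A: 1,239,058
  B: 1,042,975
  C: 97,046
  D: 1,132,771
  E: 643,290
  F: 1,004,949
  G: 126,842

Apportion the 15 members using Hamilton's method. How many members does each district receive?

A=4, B=3, C=0, D=3, E=2, F=3, G=0

Standard divisor: 5286931 ÷ 15 ≈ 352462.067.
Standard quotas: A 3.5154, B 2.9591, C 0.2753, D 3.2139, E 1.8251, F 2.8512, G 0.3599.
Lower quotas: A 3, B 2, C 0, D 3, E 1, F 2, G 0 (sum 11, leaving 4 seats).
Remainders in descending order: B 0.9591, F 0.8512, E 0.8251, A 0.5154, G 0.3599, C 0.2753, D 0.2139.
The surplus seats go to B, F, E, A.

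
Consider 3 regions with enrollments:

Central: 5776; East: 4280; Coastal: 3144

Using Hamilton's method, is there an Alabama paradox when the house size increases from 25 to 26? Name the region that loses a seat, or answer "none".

none

At 25 seats: Central 11, East 8, Coastal 6.
At 26 seats: Central 11, East 9, Coastal 6.
No region's allocation decreased.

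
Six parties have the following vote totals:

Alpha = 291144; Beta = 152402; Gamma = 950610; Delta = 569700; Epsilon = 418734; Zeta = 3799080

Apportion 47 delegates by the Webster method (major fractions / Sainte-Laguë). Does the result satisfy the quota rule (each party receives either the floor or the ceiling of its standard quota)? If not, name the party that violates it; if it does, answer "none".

Standard quotas: Alpha 2.214, Beta 1.159, Gamma 7.228, Delta 4.331, Epsilon 3.184, Zeta 28.885.
Webster allocation: Alpha 2, Beta 1, Gamma 7, Delta 4, Epsilon 3, Zeta 30.
Zeta has quota 28.885 (lower 28, upper 29) but receives 30 — outside the quota interval.

Zeta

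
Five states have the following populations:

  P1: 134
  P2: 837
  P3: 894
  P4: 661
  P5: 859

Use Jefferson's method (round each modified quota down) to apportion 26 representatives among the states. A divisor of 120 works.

P1 1; P2 6; P3 7; P4 5; P5 7

With modified divisor 120: modified quotas P1 1.117, P2 6.975, P3 7.450, P4 5.508, P5 7.158.
Rounding down: P1 1, P2 6, P3 7, P4 5, P5 7 (total 26).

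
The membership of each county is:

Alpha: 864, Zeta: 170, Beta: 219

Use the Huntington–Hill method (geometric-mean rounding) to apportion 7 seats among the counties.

Alpha=5; Zeta=1; Beta=1

With divisor 175: modified quotas Alpha 4.937, Zeta 0.971, Beta 1.251.
Geometric-mean thresholds: Alpha √(4·5)=4.472, Zeta (min 1), Beta √(1·2)=1.414.
Each quota rounded against its threshold gives Alpha 5, Zeta 1, Beta 1 (total 7).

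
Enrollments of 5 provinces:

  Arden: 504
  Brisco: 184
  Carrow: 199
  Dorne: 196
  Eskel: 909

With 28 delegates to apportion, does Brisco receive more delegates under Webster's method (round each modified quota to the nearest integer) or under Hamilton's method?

Webster: Arden 7, Brisco 3, Carrow 3, Dorne 3, Eskel 12.
Hamilton: Arden 7, Brisco 2, Carrow 3, Dorne 3, Eskel 13.
Brisco gets 3 under Webster and 2 under Hamilton.

Webster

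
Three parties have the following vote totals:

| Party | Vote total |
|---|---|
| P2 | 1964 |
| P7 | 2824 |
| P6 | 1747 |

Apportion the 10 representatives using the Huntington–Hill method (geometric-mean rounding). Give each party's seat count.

With divisor 672: modified quotas P2 2.923, P7 4.202, P6 2.600.
Geometric-mean thresholds: P2 √(2·3)=2.449, P7 √(4·5)=4.472, P6 √(2·3)=2.449.
Each quota rounded against its threshold gives P2 3, P7 4, P6 3 (total 10).

P2: 3, P7: 4, P6: 3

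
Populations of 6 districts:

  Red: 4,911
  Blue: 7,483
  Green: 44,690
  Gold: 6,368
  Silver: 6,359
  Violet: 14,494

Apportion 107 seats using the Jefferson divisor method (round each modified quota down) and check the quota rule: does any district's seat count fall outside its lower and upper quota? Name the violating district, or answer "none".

Standard quotas: Red 6.233, Blue 9.497, Green 56.721, Gold 8.082, Silver 8.071, Violet 18.396.
Jefferson allocation: Red 6, Blue 9, Green 58, Gold 8, Silver 8, Violet 18.
Green has quota 56.721 (lower 56, upper 57) but receives 58 — outside the quota interval.

Green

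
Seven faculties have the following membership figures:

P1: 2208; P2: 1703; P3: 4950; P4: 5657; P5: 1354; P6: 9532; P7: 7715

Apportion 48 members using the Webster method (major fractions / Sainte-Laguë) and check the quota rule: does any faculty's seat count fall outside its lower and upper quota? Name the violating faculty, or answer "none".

Standard quotas: P1 3.200, P2 2.468, P3 7.174, P4 8.199, P5 1.962, P6 13.815, P7 11.181.
Webster allocation: P1 3, P2 3, P3 7, P4 8, P5 2, P6 14, P7 11.
Every allocation lies between the lower and upper quota.

none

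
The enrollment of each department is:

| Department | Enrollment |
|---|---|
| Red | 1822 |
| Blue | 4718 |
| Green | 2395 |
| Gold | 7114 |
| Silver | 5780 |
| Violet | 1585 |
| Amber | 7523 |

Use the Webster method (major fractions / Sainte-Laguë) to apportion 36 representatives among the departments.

Red 2, Blue 5, Green 3, Gold 8, Silver 7, Violet 2, Amber 9

Standard divisor 30937/36 ≈ 859.361; standard quotas: Red 2.120, Blue 5.490, Green 2.787, Gold 8.278, Silver 6.726, Violet 1.844, Amber 8.754.
Rounding to the nearest integer gives Red 2, Blue 5, Green 3, Gold 8, Silver 7, Violet 2, Amber 9 — total 36, matching the house size, so no adjustment is needed.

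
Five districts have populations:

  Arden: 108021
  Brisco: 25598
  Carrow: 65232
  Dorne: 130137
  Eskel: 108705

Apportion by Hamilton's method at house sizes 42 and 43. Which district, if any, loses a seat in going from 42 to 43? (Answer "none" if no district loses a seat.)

At 42 seats: Arden 10, Brisco 3, Carrow 6, Dorne 13, Eskel 10.
At 43 seats: Arden 11, Brisco 2, Carrow 6, Dorne 13, Eskel 11.
Brisco drops from 3 to 2.

Brisco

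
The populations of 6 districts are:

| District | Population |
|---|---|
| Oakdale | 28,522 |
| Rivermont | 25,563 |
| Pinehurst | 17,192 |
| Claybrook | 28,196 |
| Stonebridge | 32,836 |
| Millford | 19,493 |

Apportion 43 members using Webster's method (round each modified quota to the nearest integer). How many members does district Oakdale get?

Standard divisor 151802/43 ≈ 3530.279; standard quotas: Oakdale 8.079, Rivermont 7.241, Pinehurst 4.870, Claybrook 7.987, Stonebridge 9.301, Millford 5.522.
Rounding to the nearest integer gives Oakdale 8, Rivermont 7, Pinehurst 5, Claybrook 8, Stonebridge 9, Millford 6 — total 43, matching the house size, so no adjustment is needed.
Oakdale receives 8.

8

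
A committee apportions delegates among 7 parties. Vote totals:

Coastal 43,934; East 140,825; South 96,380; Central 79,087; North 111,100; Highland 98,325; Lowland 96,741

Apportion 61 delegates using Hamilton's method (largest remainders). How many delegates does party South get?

9

The standard divisor is 666392/61 ≈ 10924.459.
Standard quotas: Coastal 4.0216, East 12.8908, South 8.8224, Central 7.2394, North 10.1698, Highland 9.0004, Lowland 8.8554.
Lower quotas: Coastal 4, East 12, South 8, Central 7, North 10, Highland 9, Lowland 8 (sum 58, leaving 3 seats).
Remainders in descending order: East 0.8908, Lowland 0.8554, South 0.8224, Central 0.2394, North 0.1698, Coastal 0.0216, Highland 0.0004.
Largest remainders: East, Lowland, South receive the extra seats.
South receives 9.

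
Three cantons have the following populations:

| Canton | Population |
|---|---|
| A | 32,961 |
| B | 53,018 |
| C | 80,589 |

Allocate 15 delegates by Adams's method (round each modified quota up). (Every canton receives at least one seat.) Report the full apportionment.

A=3; B=5; C=7

Standard divisor 166568/15 ≈ 11104.533; standard quotas: A 2.968, B 4.774, C 7.257.
Rounding up gives 3, 5, 8 = 16 seats, so the divisor must be adjusted.
With modified divisor 12400: modified quotas A 2.658, B 4.276, C 6.499.
Rounding up: A 3, B 5, C 7 (total 15).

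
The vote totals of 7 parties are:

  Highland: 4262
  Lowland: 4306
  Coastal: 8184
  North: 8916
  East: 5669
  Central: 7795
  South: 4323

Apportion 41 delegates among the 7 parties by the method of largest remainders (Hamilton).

The standard divisor is 43455/41 ≈ 1059.878.
Standard quotas: Highland 4.0212, Lowland 4.0627, Coastal 7.7216, North 8.4123, East 5.3487, Central 7.3546, South 4.0788.
Lower quotas: Highland 4, Lowland 4, Coastal 7, North 8, East 5, Central 7, South 4 (sum 39, leaving 2 seats).
Remainders in descending order: Coastal 0.7216, North 0.4123, Central 0.3546, East 0.3487, South 0.0788, Lowland 0.0627, Highland 0.0212.
The surplus seats go to Coastal, North.

Highland 4; Lowland 4; Coastal 8; North 9; East 5; Central 7; South 4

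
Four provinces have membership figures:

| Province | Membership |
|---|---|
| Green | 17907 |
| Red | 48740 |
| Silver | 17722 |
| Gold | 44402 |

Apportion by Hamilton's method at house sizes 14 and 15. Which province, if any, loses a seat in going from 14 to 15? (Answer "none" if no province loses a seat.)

none

At 14 seats: Green 2, Red 5, Silver 2, Gold 5.
At 15 seats: Green 2, Red 6, Silver 2, Gold 5.
No province's allocation decreased.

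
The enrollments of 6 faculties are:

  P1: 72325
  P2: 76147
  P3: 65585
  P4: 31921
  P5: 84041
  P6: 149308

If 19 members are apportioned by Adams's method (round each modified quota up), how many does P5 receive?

3

Standard divisor 479327/19 ≈ 25227.737; standard quotas: P1 2.867, P2 3.018, P3 2.600, P4 1.265, P5 3.331, P6 5.918.
Rounding up gives 3, 4, 3, 2, 4, 6 = 22 seats, so the divisor must be adjusted.
With modified divisor 30900: modified quotas P1 2.341, P2 2.464, P3 2.122, P4 1.033, P5 2.720, P6 4.832.
Rounding up: P1 3, P2 3, P3 3, P4 2, P5 3, P6 5 (total 19).
P5 receives 3.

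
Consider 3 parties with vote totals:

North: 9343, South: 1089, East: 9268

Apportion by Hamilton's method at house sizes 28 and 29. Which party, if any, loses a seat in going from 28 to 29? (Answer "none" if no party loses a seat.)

South

At 28 seats: North 13, South 2, East 13.
At 29 seats: North 14, South 1, East 14.
South drops from 2 to 1.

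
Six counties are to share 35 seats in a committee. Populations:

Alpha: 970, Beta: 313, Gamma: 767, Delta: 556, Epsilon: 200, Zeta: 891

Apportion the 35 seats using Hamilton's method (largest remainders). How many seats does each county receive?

Standard divisor: 3697 ÷ 35 ≈ 105.629.
Standard quotas: Alpha 9.183, Beta 2.963, Gamma 7.261, Delta 5.264, Epsilon 1.893, Zeta 8.435.
Lower quotas: Alpha 9, Beta 2, Gamma 7, Delta 5, Epsilon 1, Zeta 8 (sum 32, leaving 3 seats).
Remainders in descending order: Beta 0.963, Epsilon 0.893, Zeta 0.435, Delta 0.264, Gamma 0.261, Alpha 0.183.
The surplus seats go to Beta, Epsilon, Zeta.

Alpha=9; Beta=3; Gamma=7; Delta=5; Epsilon=2; Zeta=9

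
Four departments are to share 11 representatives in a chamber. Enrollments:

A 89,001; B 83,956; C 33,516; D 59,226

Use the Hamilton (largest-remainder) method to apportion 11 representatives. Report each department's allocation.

Total 265699; standard divisor 265699/11 ≈ 24154.455.
Standard quotas: A 3.6847, B 3.4758, C 1.3876, D 2.4520.
Lower quotas: A 3, B 3, C 1, D 2 (sum 9, leaving 2 seats).
Remainders in descending order: A 0.6847, B 0.4758, D 0.4520, C 0.3876.
The surplus seats go to A, B.

A: 4; B: 4; C: 1; D: 2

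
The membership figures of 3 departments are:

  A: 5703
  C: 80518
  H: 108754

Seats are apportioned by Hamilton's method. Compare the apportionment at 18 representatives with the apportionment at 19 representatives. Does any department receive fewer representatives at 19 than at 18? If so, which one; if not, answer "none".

A

At 18 seats: A 1, C 7, H 10.
At 19 seats: A 0, C 8, H 11.
A drops from 1 to 0.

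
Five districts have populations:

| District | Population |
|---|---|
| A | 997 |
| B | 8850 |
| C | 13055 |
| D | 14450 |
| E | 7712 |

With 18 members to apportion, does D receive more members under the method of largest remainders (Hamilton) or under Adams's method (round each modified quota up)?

Hamilton: A 0, B 4, C 5, D 6, E 3.
Adams: A 1, B 4, C 5, D 5, E 3.
D gets 6 under Hamilton and 5 under Adams.

Hamilton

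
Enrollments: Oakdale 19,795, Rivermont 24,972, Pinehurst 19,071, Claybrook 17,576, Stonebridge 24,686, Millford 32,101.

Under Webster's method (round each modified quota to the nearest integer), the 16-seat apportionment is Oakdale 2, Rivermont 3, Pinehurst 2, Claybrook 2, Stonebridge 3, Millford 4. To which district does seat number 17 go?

Priority for the next seat is population ÷ (current seats + 0.5).
Priorities: Oakdale 7918.000, Rivermont 7134.857, Pinehurst 7628.400, Claybrook 7030.400, Stonebridge 7053.143, Millford 7133.556.
Highest priority: Oakdale.

Oakdale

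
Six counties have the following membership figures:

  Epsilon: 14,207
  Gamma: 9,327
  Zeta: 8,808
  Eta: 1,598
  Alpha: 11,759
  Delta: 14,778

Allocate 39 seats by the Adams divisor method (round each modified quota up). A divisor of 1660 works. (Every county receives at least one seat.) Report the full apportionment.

Epsilon=9, Gamma=6, Zeta=6, Eta=1, Alpha=8, Delta=9

With modified divisor 1660: modified quotas Epsilon 8.558, Gamma 5.619, Zeta 5.306, Eta 0.963, Alpha 7.084, Delta 8.902.
Rounding up: Epsilon 9, Gamma 6, Zeta 6, Eta 1, Alpha 8, Delta 9 (total 39).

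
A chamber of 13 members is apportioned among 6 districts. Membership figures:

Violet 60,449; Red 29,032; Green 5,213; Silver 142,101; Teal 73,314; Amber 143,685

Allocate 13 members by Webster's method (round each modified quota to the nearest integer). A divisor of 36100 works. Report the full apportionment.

Violet 2; Red 1; Green 0; Silver 4; Teal 2; Amber 4

With modified divisor 36100: modified quotas Violet 1.674, Red 0.804, Green 0.144, Silver 3.936, Teal 2.031, Amber 3.980.
Rounding to the nearest integer: Violet 2, Red 1, Green 0, Silver 4, Teal 2, Amber 4 (total 13).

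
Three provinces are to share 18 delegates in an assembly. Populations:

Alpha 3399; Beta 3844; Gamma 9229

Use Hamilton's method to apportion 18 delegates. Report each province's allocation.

Alpha=4, Beta=4, Gamma=10

The standard divisor is 16472/18 ≈ 915.111.
Standard quotas: Alpha 3.7143, Beta 4.2006, Gamma 10.0851.
Lower quotas: Alpha 3, Beta 4, Gamma 10 (sum 17, leaving 1 seat).
Remainders in descending order: Alpha 0.7143, Beta 0.2006, Gamma 0.0851.
Largest remainder: Alpha receives the extra seat.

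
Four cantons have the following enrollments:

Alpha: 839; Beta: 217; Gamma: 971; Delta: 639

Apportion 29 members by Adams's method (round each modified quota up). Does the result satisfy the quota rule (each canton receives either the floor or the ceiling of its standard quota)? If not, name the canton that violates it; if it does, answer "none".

Standard quotas: Alpha 9.126, Beta 2.360, Gamma 10.562, Delta 6.951.
Adams allocation: Alpha 9, Beta 3, Gamma 10, Delta 7.
Every allocation lies between the lower and upper quota.

none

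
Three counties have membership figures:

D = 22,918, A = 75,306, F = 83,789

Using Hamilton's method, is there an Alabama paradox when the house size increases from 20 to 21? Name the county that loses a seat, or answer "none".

At 20 seats: D 3, A 8, F 9.
At 21 seats: D 2, A 9, F 10.
D drops from 3 to 2.

D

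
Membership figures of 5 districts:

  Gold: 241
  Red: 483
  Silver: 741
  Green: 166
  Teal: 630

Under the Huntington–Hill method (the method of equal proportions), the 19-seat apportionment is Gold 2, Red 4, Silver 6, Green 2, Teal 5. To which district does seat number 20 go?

Teal

Priority for the next seat is population ÷ (√(s·(s+1))).
Priorities: Gold 98.388, Red 108.002, Silver 114.339, Green 67.769, Teal 115.022.
Highest priority: Teal.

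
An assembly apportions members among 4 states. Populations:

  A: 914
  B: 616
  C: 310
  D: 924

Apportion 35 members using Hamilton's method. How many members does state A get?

The standard divisor is 2764/35 ≈ 78.971.
Standard quotas: A 11.574, B 7.800, C 3.925, D 11.700.
Lower quotas: A 11, B 7, C 3, D 11 (sum 32, leaving 3 seats).
Remainders in descending order: C 0.925, B 0.800, D 0.700, A 0.574.
Largest remainders: C, B, D receive the extra seats.
A receives 11.

11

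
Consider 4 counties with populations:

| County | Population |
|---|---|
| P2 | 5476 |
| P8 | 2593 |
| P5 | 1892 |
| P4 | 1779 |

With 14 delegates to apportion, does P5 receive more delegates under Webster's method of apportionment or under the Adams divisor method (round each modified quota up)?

Adams

Webster: P2 7, P8 3, P5 2, P4 2.
Adams: P2 6, P8 3, P5 3, P4 2.
P5 gets 2 under Webster and 3 under Adams.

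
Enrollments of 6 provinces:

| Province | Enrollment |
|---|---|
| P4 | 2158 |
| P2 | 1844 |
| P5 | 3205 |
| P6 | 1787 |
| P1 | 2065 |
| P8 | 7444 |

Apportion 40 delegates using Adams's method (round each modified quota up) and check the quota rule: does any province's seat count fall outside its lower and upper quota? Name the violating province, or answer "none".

Standard quotas: P4 4.665, P2 3.986, P5 6.929, P6 3.863, P1 4.464, P8 16.093.
Adams allocation: P4 5, P2 4, P5 7, P6 4, P1 5, P8 15.
P8 has quota 16.093 (lower 16, upper 17) but receives 15 — outside the quota interval.

P8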